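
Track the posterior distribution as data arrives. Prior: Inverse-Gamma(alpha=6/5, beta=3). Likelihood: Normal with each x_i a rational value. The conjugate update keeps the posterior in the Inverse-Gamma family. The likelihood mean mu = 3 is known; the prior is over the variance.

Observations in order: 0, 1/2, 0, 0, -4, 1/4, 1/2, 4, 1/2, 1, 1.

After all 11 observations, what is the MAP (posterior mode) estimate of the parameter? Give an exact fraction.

obs 1: x=0 → posterior Inverse-Gamma(17/10, 15/2)
obs 2: x=1/2 → posterior Inverse-Gamma(11/5, 85/8)
obs 3: x=0 → posterior Inverse-Gamma(27/10, 121/8)
obs 4: x=0 → posterior Inverse-Gamma(16/5, 157/8)
obs 5: x=-4 → posterior Inverse-Gamma(37/10, 353/8)
obs 6: x=1/4 → posterior Inverse-Gamma(21/5, 1533/32)
obs 7: x=1/2 → posterior Inverse-Gamma(47/10, 1633/32)
obs 8: x=4 → posterior Inverse-Gamma(26/5, 1649/32)
obs 9: x=1/2 → posterior Inverse-Gamma(57/10, 1749/32)
obs 10: x=1 → posterior Inverse-Gamma(31/5, 1813/32)
obs 11: x=1 → posterior Inverse-Gamma(67/10, 1877/32)

9385/1232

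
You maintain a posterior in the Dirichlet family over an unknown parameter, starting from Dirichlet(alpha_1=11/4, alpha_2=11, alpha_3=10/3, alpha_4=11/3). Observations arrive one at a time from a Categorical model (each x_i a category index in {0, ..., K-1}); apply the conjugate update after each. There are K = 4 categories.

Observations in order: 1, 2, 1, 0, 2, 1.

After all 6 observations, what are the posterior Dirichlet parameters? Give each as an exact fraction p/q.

obs 1: x=1 → posterior Dirichlet(11/4, 12, 10/3, 11/3)
obs 2: x=2 → posterior Dirichlet(11/4, 12, 13/3, 11/3)
obs 3: x=1 → posterior Dirichlet(11/4, 13, 13/3, 11/3)
obs 4: x=0 → posterior Dirichlet(15/4, 13, 13/3, 11/3)
obs 5: x=2 → posterior Dirichlet(15/4, 13, 16/3, 11/3)
obs 6: x=1 → posterior Dirichlet(15/4, 14, 16/3, 11/3)

alpha_1=15/4, alpha_2=14, alpha_3=16/3, alpha_4=11/3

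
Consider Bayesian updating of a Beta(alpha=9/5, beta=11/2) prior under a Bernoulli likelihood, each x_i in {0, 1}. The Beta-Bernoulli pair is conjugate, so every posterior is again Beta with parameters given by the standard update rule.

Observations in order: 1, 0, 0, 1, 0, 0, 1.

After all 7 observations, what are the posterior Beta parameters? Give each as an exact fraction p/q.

alpha=24/5, beta=19/2

obs 1: x=1 → posterior Beta(14/5, 11/2)
obs 2: x=0 → posterior Beta(14/5, 13/2)
obs 3: x=0 → posterior Beta(14/5, 15/2)
obs 4: x=1 → posterior Beta(19/5, 15/2)
obs 5: x=0 → posterior Beta(19/5, 17/2)
obs 6: x=0 → posterior Beta(19/5, 19/2)
obs 7: x=1 → posterior Beta(24/5, 19/2)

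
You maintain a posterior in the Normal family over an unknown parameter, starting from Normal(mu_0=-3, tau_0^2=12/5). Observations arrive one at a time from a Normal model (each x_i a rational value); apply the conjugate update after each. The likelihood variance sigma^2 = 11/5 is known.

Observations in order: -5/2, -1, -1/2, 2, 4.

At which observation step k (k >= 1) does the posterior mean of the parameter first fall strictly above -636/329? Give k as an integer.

obs 1: x=-5/2 → posterior Normal(-63/23, 132/115)
obs 2: x=-1 → posterior Normal(-15/7, 132/175)
obs 3: x=-1/2 → posterior Normal(-81/47, 132/235)
obs 4: x=2 → posterior Normal(-57/59, 132/295)
obs 5: x=4 → posterior Normal(-9/71, 132/355)

k = 3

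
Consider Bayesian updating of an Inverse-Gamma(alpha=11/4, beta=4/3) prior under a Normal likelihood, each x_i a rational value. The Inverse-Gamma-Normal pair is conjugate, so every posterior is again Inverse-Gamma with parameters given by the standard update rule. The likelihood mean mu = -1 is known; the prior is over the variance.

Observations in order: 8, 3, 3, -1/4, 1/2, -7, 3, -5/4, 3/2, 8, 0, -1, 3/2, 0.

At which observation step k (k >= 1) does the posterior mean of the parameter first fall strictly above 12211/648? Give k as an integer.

k = 10

obs 1: x=8 → posterior Inverse-Gamma(13/4, 251/6)
obs 2: x=3 → posterior Inverse-Gamma(15/4, 299/6)
obs 3: x=3 → posterior Inverse-Gamma(17/4, 347/6)
obs 4: x=-1/4 → posterior Inverse-Gamma(19/4, 5579/96)
obs 5: x=1/2 → posterior Inverse-Gamma(21/4, 5687/96)
obs 6: x=-7 → posterior Inverse-Gamma(23/4, 7415/96)
obs 7: x=3 → posterior Inverse-Gamma(25/4, 8183/96)
obs 8: x=-5/4 → posterior Inverse-Gamma(27/4, 4093/48)
obs 9: x=3/2 → posterior Inverse-Gamma(29/4, 4243/48)
obs 10: x=8 → posterior Inverse-Gamma(31/4, 6187/48)
obs 11: x=0 → posterior Inverse-Gamma(33/4, 6211/48)
obs 12: x=-1 → posterior Inverse-Gamma(35/4, 6211/48)
obs 13: x=3/2 → posterior Inverse-Gamma(37/4, 6361/48)
obs 14: x=0 → posterior Inverse-Gamma(39/4, 6385/48)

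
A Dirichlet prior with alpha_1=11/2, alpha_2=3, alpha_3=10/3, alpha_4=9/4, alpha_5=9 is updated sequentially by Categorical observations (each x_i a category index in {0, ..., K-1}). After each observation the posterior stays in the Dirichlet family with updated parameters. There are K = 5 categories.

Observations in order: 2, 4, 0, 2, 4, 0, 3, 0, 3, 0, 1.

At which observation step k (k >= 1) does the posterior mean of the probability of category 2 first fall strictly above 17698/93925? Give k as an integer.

obs 1: x=2 → posterior Dirichlet(11/2, 3, 13/3, 9/4, 9)
obs 2: x=4 → posterior Dirichlet(11/2, 3, 13/3, 9/4, 10)
obs 3: x=0 → posterior Dirichlet(13/2, 3, 13/3, 9/4, 10)
obs 4: x=2 → posterior Dirichlet(13/2, 3, 16/3, 9/4, 10)
obs 5: x=4 → posterior Dirichlet(13/2, 3, 16/3, 9/4, 11)
obs 6: x=0 → posterior Dirichlet(15/2, 3, 16/3, 9/4, 11)
obs 7: x=3 → posterior Dirichlet(15/2, 3, 16/3, 13/4, 11)
obs 8: x=0 → posterior Dirichlet(17/2, 3, 16/3, 13/4, 11)
obs 9: x=3 → posterior Dirichlet(17/2, 3, 16/3, 17/4, 11)
obs 10: x=0 → posterior Dirichlet(19/2, 3, 16/3, 17/4, 11)
obs 11: x=1 → posterior Dirichlet(19/2, 4, 16/3, 17/4, 11)

k = 4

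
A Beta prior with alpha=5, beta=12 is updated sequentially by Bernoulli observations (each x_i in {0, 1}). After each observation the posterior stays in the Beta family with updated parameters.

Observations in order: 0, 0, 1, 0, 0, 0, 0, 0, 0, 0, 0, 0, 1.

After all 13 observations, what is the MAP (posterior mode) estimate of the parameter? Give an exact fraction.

3/14

obs 1: x=0 → posterior Beta(5, 13)
obs 2: x=0 → posterior Beta(5, 14)
obs 3: x=1 → posterior Beta(6, 14)
obs 4: x=0 → posterior Beta(6, 15)
obs 5: x=0 → posterior Beta(6, 16)
obs 6: x=0 → posterior Beta(6, 17)
obs 7: x=0 → posterior Beta(6, 18)
obs 8: x=0 → posterior Beta(6, 19)
obs 9: x=0 → posterior Beta(6, 20)
obs 10: x=0 → posterior Beta(6, 21)
obs 11: x=0 → posterior Beta(6, 22)
obs 12: x=0 → posterior Beta(6, 23)
obs 13: x=1 → posterior Beta(7, 23)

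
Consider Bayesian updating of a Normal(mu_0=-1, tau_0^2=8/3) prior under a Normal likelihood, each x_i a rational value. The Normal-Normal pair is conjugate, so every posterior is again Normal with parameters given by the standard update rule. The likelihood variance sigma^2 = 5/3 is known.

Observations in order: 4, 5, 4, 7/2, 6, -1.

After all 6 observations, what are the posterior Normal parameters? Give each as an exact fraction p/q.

obs 1: x=4 → posterior Normal(27/13, 40/39)
obs 2: x=5 → posterior Normal(67/21, 40/63)
obs 3: x=4 → posterior Normal(99/29, 40/87)
obs 4: x=7/2 → posterior Normal(127/37, 40/111)
obs 5: x=6 → posterior Normal(35/9, 8/27)
obs 6: x=-1 → posterior Normal(167/53, 40/159)

mu_0=167/53, tau_0^2=40/159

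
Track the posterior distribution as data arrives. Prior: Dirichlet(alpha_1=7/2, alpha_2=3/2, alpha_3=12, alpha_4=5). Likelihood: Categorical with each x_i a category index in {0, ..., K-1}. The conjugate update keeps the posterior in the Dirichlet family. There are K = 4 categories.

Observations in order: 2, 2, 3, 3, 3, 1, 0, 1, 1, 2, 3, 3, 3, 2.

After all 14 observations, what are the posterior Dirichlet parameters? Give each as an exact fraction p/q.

obs 1: x=2 → posterior Dirichlet(7/2, 3/2, 13, 5)
obs 2: x=2 → posterior Dirichlet(7/2, 3/2, 14, 5)
obs 3: x=3 → posterior Dirichlet(7/2, 3/2, 14, 6)
obs 4: x=3 → posterior Dirichlet(7/2, 3/2, 14, 7)
obs 5: x=3 → posterior Dirichlet(7/2, 3/2, 14, 8)
obs 6: x=1 → posterior Dirichlet(7/2, 5/2, 14, 8)
obs 7: x=0 → posterior Dirichlet(9/2, 5/2, 14, 8)
obs 8: x=1 → posterior Dirichlet(9/2, 7/2, 14, 8)
obs 9: x=1 → posterior Dirichlet(9/2, 9/2, 14, 8)
obs 10: x=2 → posterior Dirichlet(9/2, 9/2, 15, 8)
obs 11: x=3 → posterior Dirichlet(9/2, 9/2, 15, 9)
obs 12: x=3 → posterior Dirichlet(9/2, 9/2, 15, 10)
obs 13: x=3 → posterior Dirichlet(9/2, 9/2, 15, 11)
obs 14: x=2 → posterior Dirichlet(9/2, 9/2, 16, 11)

alpha_1=9/2, alpha_2=9/2, alpha_3=16, alpha_4=11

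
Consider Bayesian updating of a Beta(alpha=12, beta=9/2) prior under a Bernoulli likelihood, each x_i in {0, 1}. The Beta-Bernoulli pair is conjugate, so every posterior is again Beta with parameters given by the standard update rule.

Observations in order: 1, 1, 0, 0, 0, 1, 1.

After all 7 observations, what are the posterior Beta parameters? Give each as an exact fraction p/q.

obs 1: x=1 → posterior Beta(13, 9/2)
obs 2: x=1 → posterior Beta(14, 9/2)
obs 3: x=0 → posterior Beta(14, 11/2)
obs 4: x=0 → posterior Beta(14, 13/2)
obs 5: x=0 → posterior Beta(14, 15/2)
obs 6: x=1 → posterior Beta(15, 15/2)
obs 7: x=1 → posterior Beta(16, 15/2)

alpha=16, beta=15/2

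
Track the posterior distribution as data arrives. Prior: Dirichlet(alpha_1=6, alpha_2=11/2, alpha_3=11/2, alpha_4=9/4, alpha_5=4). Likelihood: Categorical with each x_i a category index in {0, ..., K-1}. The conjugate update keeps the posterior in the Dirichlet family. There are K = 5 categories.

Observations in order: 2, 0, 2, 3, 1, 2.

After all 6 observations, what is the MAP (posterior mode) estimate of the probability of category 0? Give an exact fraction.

obs 1: x=2 → posterior Dirichlet(6, 11/2, 13/2, 9/4, 4)
obs 2: x=0 → posterior Dirichlet(7, 11/2, 13/2, 9/4, 4)
obs 3: x=2 → posterior Dirichlet(7, 11/2, 15/2, 9/4, 4)
obs 4: x=3 → posterior Dirichlet(7, 11/2, 15/2, 13/4, 4)
obs 5: x=1 → posterior Dirichlet(7, 13/2, 15/2, 13/4, 4)
obs 6: x=2 → posterior Dirichlet(7, 13/2, 17/2, 13/4, 4)

24/97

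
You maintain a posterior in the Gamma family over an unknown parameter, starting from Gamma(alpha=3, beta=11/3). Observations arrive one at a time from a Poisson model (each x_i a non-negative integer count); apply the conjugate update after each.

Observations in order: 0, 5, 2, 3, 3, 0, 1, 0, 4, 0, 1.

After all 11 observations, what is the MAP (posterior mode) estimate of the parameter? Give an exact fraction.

obs 1: x=0 → posterior Gamma(3, 14/3)
obs 2: x=5 → posterior Gamma(8, 17/3)
obs 3: x=2 → posterior Gamma(10, 20/3)
obs 4: x=3 → posterior Gamma(13, 23/3)
obs 5: x=3 → posterior Gamma(16, 26/3)
obs 6: x=0 → posterior Gamma(16, 29/3)
obs 7: x=1 → posterior Gamma(17, 32/3)
obs 8: x=0 → posterior Gamma(17, 35/3)
obs 9: x=4 → posterior Gamma(21, 38/3)
obs 10: x=0 → posterior Gamma(21, 41/3)
obs 11: x=1 → posterior Gamma(22, 44/3)

63/44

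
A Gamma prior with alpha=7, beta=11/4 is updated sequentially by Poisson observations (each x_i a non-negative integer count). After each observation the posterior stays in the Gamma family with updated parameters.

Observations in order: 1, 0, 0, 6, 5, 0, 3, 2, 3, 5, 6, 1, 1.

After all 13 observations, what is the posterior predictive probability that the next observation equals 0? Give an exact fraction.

obs 1: x=1 → posterior Gamma(8, 15/4)
obs 2: x=0 → posterior Gamma(8, 19/4)
obs 3: x=0 → posterior Gamma(8, 23/4)
obs 4: x=6 → posterior Gamma(14, 27/4)
obs 5: x=5 → posterior Gamma(19, 31/4)
obs 6: x=0 → posterior Gamma(19, 35/4)
obs 7: x=3 → posterior Gamma(22, 39/4)
obs 8: x=2 → posterior Gamma(24, 43/4)
obs 9: x=3 → posterior Gamma(27, 47/4)
obs 10: x=5 → posterior Gamma(32, 51/4)
obs 11: x=6 → posterior Gamma(38, 55/4)
obs 12: x=1 → posterior Gamma(39, 59/4)
obs 13: x=1 → posterior Gamma(40, 63/4)

941070106628477413678679148161637790445667421979554338098515866584921601/11040585568500089406404363834296492635119570897676624567608785151541319201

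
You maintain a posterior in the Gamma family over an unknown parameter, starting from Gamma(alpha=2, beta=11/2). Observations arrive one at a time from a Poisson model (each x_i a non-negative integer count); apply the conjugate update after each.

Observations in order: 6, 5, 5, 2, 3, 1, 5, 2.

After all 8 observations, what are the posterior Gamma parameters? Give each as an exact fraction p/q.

alpha=31, beta=27/2

obs 1: x=6 → posterior Gamma(8, 13/2)
obs 2: x=5 → posterior Gamma(13, 15/2)
obs 3: x=5 → posterior Gamma(18, 17/2)
obs 4: x=2 → posterior Gamma(20, 19/2)
obs 5: x=3 → posterior Gamma(23, 21/2)
obs 6: x=1 → posterior Gamma(24, 23/2)
obs 7: x=5 → posterior Gamma(29, 25/2)
obs 8: x=2 → posterior Gamma(31, 27/2)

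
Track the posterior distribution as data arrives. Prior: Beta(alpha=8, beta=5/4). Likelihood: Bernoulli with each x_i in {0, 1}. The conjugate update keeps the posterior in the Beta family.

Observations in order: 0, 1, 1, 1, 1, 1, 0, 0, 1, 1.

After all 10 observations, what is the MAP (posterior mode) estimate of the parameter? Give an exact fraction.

obs 1: x=0 → posterior Beta(8, 9/4)
obs 2: x=1 → posterior Beta(9, 9/4)
obs 3: x=1 → posterior Beta(10, 9/4)
obs 4: x=1 → posterior Beta(11, 9/4)
obs 5: x=1 → posterior Beta(12, 9/4)
obs 6: x=1 → posterior Beta(13, 9/4)
obs 7: x=0 → posterior Beta(13, 13/4)
obs 8: x=0 → posterior Beta(13, 17/4)
obs 9: x=1 → posterior Beta(14, 17/4)
obs 10: x=1 → posterior Beta(15, 17/4)

56/69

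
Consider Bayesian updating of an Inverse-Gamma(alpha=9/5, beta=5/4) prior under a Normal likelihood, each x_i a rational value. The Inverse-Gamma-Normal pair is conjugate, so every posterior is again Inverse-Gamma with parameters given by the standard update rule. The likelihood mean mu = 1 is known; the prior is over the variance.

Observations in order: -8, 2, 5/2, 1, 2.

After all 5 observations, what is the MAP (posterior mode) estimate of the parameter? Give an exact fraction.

obs 1: x=-8 → posterior Inverse-Gamma(23/10, 167/4)
obs 2: x=2 → posterior Inverse-Gamma(14/5, 169/4)
obs 3: x=5/2 → posterior Inverse-Gamma(33/10, 347/8)
obs 4: x=1 → posterior Inverse-Gamma(19/5, 347/8)
obs 5: x=2 → posterior Inverse-Gamma(43/10, 351/8)

1755/212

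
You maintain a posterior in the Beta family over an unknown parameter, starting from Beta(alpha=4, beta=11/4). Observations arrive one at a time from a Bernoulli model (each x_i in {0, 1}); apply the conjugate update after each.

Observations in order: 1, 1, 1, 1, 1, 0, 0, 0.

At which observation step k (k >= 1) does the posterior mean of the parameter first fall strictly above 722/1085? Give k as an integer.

k = 2

obs 1: x=1 → posterior Beta(5, 11/4)
obs 2: x=1 → posterior Beta(6, 11/4)
obs 3: x=1 → posterior Beta(7, 11/4)
obs 4: x=1 → posterior Beta(8, 11/4)
obs 5: x=1 → posterior Beta(9, 11/4)
obs 6: x=0 → posterior Beta(9, 15/4)
obs 7: x=0 → posterior Beta(9, 19/4)
obs 8: x=0 → posterior Beta(9, 23/4)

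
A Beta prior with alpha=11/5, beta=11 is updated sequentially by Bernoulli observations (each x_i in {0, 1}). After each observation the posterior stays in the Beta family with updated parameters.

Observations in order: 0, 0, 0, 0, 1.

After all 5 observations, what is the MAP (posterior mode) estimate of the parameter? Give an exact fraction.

obs 1: x=0 → posterior Beta(11/5, 12)
obs 2: x=0 → posterior Beta(11/5, 13)
obs 3: x=0 → posterior Beta(11/5, 14)
obs 4: x=0 → posterior Beta(11/5, 15)
obs 5: x=1 → posterior Beta(16/5, 15)

11/81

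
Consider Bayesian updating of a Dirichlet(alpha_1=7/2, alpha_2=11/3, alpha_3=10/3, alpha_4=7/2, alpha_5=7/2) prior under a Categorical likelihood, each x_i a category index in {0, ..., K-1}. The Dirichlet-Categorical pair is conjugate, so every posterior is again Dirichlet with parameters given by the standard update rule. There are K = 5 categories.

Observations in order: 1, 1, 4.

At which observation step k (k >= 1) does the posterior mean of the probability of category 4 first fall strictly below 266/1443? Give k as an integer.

k = 2

obs 1: x=1 → posterior Dirichlet(7/2, 14/3, 10/3, 7/2, 7/2)
obs 2: x=1 → posterior Dirichlet(7/2, 17/3, 10/3, 7/2, 7/2)
obs 3: x=4 → posterior Dirichlet(7/2, 17/3, 10/3, 7/2, 9/2)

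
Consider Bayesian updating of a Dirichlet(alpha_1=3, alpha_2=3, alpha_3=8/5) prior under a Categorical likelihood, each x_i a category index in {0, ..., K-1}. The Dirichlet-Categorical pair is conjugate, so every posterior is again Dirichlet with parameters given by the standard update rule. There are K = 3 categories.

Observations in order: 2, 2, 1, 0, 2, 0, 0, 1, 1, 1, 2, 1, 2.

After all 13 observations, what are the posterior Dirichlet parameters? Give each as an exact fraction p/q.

obs 1: x=2 → posterior Dirichlet(3, 3, 13/5)
obs 2: x=2 → posterior Dirichlet(3, 3, 18/5)
obs 3: x=1 → posterior Dirichlet(3, 4, 18/5)
obs 4: x=0 → posterior Dirichlet(4, 4, 18/5)
obs 5: x=2 → posterior Dirichlet(4, 4, 23/5)
obs 6: x=0 → posterior Dirichlet(5, 4, 23/5)
obs 7: x=0 → posterior Dirichlet(6, 4, 23/5)
obs 8: x=1 → posterior Dirichlet(6, 5, 23/5)
obs 9: x=1 → posterior Dirichlet(6, 6, 23/5)
obs 10: x=1 → posterior Dirichlet(6, 7, 23/5)
obs 11: x=2 → posterior Dirichlet(6, 7, 28/5)
obs 12: x=1 → posterior Dirichlet(6, 8, 28/5)
obs 13: x=2 → posterior Dirichlet(6, 8, 33/5)

alpha_1=6, alpha_2=8, alpha_3=33/5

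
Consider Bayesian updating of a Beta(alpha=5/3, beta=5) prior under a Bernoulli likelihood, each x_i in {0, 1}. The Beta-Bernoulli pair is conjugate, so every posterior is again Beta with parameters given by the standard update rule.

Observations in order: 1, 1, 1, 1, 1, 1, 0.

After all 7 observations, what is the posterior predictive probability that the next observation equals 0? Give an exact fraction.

obs 1: x=1 → posterior Beta(8/3, 5)
obs 2: x=1 → posterior Beta(11/3, 5)
obs 3: x=1 → posterior Beta(14/3, 5)
obs 4: x=1 → posterior Beta(17/3, 5)
obs 5: x=1 → posterior Beta(20/3, 5)
obs 6: x=1 → posterior Beta(23/3, 5)
obs 7: x=0 → posterior Beta(23/3, 6)

18/41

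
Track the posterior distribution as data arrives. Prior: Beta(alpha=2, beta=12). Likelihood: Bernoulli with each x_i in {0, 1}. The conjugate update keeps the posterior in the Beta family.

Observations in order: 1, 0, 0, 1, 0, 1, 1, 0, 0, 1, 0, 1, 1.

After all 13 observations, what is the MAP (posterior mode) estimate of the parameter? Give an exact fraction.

8/25

obs 1: x=1 → posterior Beta(3, 12)
obs 2: x=0 → posterior Beta(3, 13)
obs 3: x=0 → posterior Beta(3, 14)
obs 4: x=1 → posterior Beta(4, 14)
obs 5: x=0 → posterior Beta(4, 15)
obs 6: x=1 → posterior Beta(5, 15)
obs 7: x=1 → posterior Beta(6, 15)
obs 8: x=0 → posterior Beta(6, 16)
obs 9: x=0 → posterior Beta(6, 17)
obs 10: x=1 → posterior Beta(7, 17)
obs 11: x=0 → posterior Beta(7, 18)
obs 12: x=1 → posterior Beta(8, 18)
obs 13: x=1 → posterior Beta(9, 18)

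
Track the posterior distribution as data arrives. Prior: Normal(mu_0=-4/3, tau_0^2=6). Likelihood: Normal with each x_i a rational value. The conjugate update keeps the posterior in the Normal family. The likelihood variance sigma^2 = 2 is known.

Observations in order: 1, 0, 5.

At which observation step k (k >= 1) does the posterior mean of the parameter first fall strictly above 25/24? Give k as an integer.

k = 3

obs 1: x=1 → posterior Normal(5/12, 3/2)
obs 2: x=0 → posterior Normal(5/21, 6/7)
obs 3: x=5 → posterior Normal(5/3, 3/5)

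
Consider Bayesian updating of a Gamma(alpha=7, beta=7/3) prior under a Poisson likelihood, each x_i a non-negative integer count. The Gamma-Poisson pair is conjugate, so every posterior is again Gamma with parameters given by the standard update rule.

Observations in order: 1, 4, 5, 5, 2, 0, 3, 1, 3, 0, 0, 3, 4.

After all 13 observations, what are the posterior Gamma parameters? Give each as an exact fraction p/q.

obs 1: x=1 → posterior Gamma(8, 10/3)
obs 2: x=4 → posterior Gamma(12, 13/3)
obs 3: x=5 → posterior Gamma(17, 16/3)
obs 4: x=5 → posterior Gamma(22, 19/3)
obs 5: x=2 → posterior Gamma(24, 22/3)
obs 6: x=0 → posterior Gamma(24, 25/3)
obs 7: x=3 → posterior Gamma(27, 28/3)
obs 8: x=1 → posterior Gamma(28, 31/3)
obs 9: x=3 → posterior Gamma(31, 34/3)
obs 10: x=0 → posterior Gamma(31, 37/3)
obs 11: x=0 → posterior Gamma(31, 40/3)
obs 12: x=3 → posterior Gamma(34, 43/3)
obs 13: x=4 → posterior Gamma(38, 46/3)

alpha=38, beta=46/3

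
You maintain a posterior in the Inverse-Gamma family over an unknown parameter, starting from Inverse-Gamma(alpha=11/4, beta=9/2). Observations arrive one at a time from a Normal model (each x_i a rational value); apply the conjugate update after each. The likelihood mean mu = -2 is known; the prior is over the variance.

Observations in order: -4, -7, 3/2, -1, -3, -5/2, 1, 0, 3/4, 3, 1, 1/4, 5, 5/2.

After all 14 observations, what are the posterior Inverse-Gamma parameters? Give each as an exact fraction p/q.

obs 1: x=-4 → posterior Inverse-Gamma(13/4, 13/2)
obs 2: x=-7 → posterior Inverse-Gamma(15/4, 19)
obs 3: x=3/2 → posterior Inverse-Gamma(17/4, 201/8)
obs 4: x=-1 → posterior Inverse-Gamma(19/4, 205/8)
obs 5: x=-3 → posterior Inverse-Gamma(21/4, 209/8)
obs 6: x=-5/2 → posterior Inverse-Gamma(23/4, 105/4)
obs 7: x=1 → posterior Inverse-Gamma(25/4, 123/4)
obs 8: x=0 → posterior Inverse-Gamma(27/4, 131/4)
obs 9: x=3/4 → posterior Inverse-Gamma(29/4, 1169/32)
obs 10: x=3 → posterior Inverse-Gamma(31/4, 1569/32)
obs 11: x=1 → posterior Inverse-Gamma(33/4, 1713/32)
obs 12: x=1/4 → posterior Inverse-Gamma(35/4, 897/16)
obs 13: x=5 → posterior Inverse-Gamma(37/4, 1289/16)
obs 14: x=5/2 → posterior Inverse-Gamma(39/4, 1451/16)

alpha=39/4, beta=1451/16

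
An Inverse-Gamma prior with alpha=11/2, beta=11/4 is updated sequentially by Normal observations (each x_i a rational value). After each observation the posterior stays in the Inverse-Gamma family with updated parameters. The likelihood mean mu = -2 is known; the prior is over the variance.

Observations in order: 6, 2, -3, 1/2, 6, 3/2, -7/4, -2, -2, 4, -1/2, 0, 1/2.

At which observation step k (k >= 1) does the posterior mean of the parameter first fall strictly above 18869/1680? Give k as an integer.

k = 6

obs 1: x=6 → posterior Inverse-Gamma(6, 139/4)
obs 2: x=2 → posterior Inverse-Gamma(13/2, 171/4)
obs 3: x=-3 → posterior Inverse-Gamma(7, 173/4)
obs 4: x=1/2 → posterior Inverse-Gamma(15/2, 371/8)
obs 5: x=6 → posterior Inverse-Gamma(8, 627/8)
obs 6: x=3/2 → posterior Inverse-Gamma(17/2, 169/2)
obs 7: x=-7/4 → posterior Inverse-Gamma(9, 2705/32)
obs 8: x=-2 → posterior Inverse-Gamma(19/2, 2705/32)
obs 9: x=-2 → posterior Inverse-Gamma(10, 2705/32)
obs 10: x=4 → posterior Inverse-Gamma(21/2, 3281/32)
obs 11: x=-1/2 → posterior Inverse-Gamma(11, 3317/32)
obs 12: x=0 → posterior Inverse-Gamma(23/2, 3381/32)
obs 13: x=1/2 → posterior Inverse-Gamma(12, 3481/32)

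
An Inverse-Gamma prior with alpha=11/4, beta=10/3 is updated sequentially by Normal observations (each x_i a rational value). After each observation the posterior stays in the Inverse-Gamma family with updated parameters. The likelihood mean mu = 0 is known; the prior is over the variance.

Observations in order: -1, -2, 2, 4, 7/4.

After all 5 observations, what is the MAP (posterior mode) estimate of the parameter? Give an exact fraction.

1667/600

obs 1: x=-1 → posterior Inverse-Gamma(13/4, 23/6)
obs 2: x=-2 → posterior Inverse-Gamma(15/4, 35/6)
obs 3: x=2 → posterior Inverse-Gamma(17/4, 47/6)
obs 4: x=4 → posterior Inverse-Gamma(19/4, 95/6)
obs 5: x=7/4 → posterior Inverse-Gamma(21/4, 1667/96)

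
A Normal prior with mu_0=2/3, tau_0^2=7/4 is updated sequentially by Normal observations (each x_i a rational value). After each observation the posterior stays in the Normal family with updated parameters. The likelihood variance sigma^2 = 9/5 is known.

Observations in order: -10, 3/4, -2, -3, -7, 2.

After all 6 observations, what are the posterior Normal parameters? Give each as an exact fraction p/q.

mu_0=-2599/984, tau_0^2=21/82

obs 1: x=-10 → posterior Normal(-326/71, 63/71)
obs 2: x=3/4 → posterior Normal(-1199/424, 63/106)
obs 3: x=-2 → posterior Normal(-493/188, 21/47)
obs 4: x=-3 → posterior Normal(-1899/704, 63/176)
obs 5: x=-7 → posterior Normal(-2879/844, 63/211)
obs 6: x=2 → posterior Normal(-2599/984, 21/82)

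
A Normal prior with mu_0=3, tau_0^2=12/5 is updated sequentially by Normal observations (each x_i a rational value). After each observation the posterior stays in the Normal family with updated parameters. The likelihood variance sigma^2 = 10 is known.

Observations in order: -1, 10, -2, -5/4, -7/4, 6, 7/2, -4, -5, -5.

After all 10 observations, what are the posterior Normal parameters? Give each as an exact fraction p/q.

mu_0=72/85, tau_0^2=12/17

obs 1: x=-1 → posterior Normal(69/31, 60/31)
obs 2: x=10 → posterior Normal(129/37, 60/37)
obs 3: x=-2 → posterior Normal(117/43, 60/43)
obs 4: x=-5/4 → posterior Normal(219/98, 60/49)
obs 5: x=-7/4 → posterior Normal(9/5, 12/11)
obs 6: x=6 → posterior Normal(135/61, 60/61)
obs 7: x=7/2 → posterior Normal(156/67, 60/67)
obs 8: x=-4 → posterior Normal(132/73, 60/73)
obs 9: x=-5 → posterior Normal(102/79, 60/79)
obs 10: x=-5 → posterior Normal(72/85, 12/17)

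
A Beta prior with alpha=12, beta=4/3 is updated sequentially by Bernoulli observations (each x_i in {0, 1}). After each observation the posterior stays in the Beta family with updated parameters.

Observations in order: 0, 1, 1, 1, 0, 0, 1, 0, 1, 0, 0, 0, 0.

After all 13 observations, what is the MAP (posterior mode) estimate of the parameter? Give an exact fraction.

48/73

obs 1: x=0 → posterior Beta(12, 7/3)
obs 2: x=1 → posterior Beta(13, 7/3)
obs 3: x=1 → posterior Beta(14, 7/3)
obs 4: x=1 → posterior Beta(15, 7/3)
obs 5: x=0 → posterior Beta(15, 10/3)
obs 6: x=0 → posterior Beta(15, 13/3)
obs 7: x=1 → posterior Beta(16, 13/3)
obs 8: x=0 → posterior Beta(16, 16/3)
obs 9: x=1 → posterior Beta(17, 16/3)
obs 10: x=0 → posterior Beta(17, 19/3)
obs 11: x=0 → posterior Beta(17, 22/3)
obs 12: x=0 → posterior Beta(17, 25/3)
obs 13: x=0 → posterior Beta(17, 28/3)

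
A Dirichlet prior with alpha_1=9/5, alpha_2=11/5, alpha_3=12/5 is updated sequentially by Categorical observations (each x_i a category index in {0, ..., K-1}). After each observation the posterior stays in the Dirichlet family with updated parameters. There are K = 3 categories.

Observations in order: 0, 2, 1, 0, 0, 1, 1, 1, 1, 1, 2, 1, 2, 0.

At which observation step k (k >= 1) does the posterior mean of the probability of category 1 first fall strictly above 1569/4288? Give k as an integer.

k = 7

obs 1: x=0 → posterior Dirichlet(14/5, 11/5, 12/5)
obs 2: x=2 → posterior Dirichlet(14/5, 11/5, 17/5)
obs 3: x=1 → posterior Dirichlet(14/5, 16/5, 17/5)
obs 4: x=0 → posterior Dirichlet(19/5, 16/5, 17/5)
obs 5: x=0 → posterior Dirichlet(24/5, 16/5, 17/5)
obs 6: x=1 → posterior Dirichlet(24/5, 21/5, 17/5)
obs 7: x=1 → posterior Dirichlet(24/5, 26/5, 17/5)
obs 8: x=1 → posterior Dirichlet(24/5, 31/5, 17/5)
obs 9: x=1 → posterior Dirichlet(24/5, 36/5, 17/5)
obs 10: x=1 → posterior Dirichlet(24/5, 41/5, 17/5)
obs 11: x=2 → posterior Dirichlet(24/5, 41/5, 22/5)
obs 12: x=1 → posterior Dirichlet(24/5, 46/5, 22/5)
obs 13: x=2 → posterior Dirichlet(24/5, 46/5, 27/5)
obs 14: x=0 → posterior Dirichlet(29/5, 46/5, 27/5)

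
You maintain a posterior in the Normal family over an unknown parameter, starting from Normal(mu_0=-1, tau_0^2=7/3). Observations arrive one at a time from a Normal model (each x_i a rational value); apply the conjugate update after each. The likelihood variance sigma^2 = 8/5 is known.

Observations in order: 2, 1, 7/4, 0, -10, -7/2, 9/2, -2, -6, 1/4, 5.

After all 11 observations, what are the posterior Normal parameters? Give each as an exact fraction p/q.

obs 1: x=2 → posterior Normal(46/59, 56/59)
obs 2: x=1 → posterior Normal(81/94, 28/47)
obs 3: x=7/4 → posterior Normal(569/516, 56/129)
obs 4: x=0 → posterior Normal(569/656, 14/41)
obs 5: x=-10 → posterior Normal(-831/796, 56/199)
obs 6: x=-7/2 → posterior Normal(-1321/936, 28/117)
obs 7: x=9/2 → posterior Normal(-691/1076, 56/269)
obs 8: x=-2 → posterior Normal(-971/1216, 7/38)
obs 9: x=-6 → posterior Normal(-1811/1356, 56/339)
obs 10: x=1/4 → posterior Normal(-222/187, 28/187)
obs 11: x=5 → posterior Normal(-269/409, 56/409)

mu_0=-269/409, tau_0^2=56/409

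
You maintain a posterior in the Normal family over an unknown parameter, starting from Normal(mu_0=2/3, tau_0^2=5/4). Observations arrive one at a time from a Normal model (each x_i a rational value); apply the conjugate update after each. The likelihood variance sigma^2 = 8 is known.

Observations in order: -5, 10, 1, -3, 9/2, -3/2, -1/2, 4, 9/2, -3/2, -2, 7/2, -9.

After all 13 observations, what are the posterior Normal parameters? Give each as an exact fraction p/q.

obs 1: x=-5 → posterior Normal(-11/111, 40/37)
obs 2: x=10 → posterior Normal(139/126, 20/21)
obs 3: x=1 → posterior Normal(154/141, 40/47)
obs 4: x=-3 → posterior Normal(109/156, 10/13)
obs 5: x=9/2 → posterior Normal(353/342, 40/57)
obs 6: x=-3/2 → posterior Normal(77/93, 20/31)
obs 7: x=-1/2 → posterior Normal(293/402, 40/67)
obs 8: x=4 → posterior Normal(413/432, 5/9)
obs 9: x=9/2 → posterior Normal(274/231, 40/77)
obs 10: x=-3/2 → posterior Normal(503/492, 20/41)
obs 11: x=-2 → posterior Normal(443/522, 40/87)
obs 12: x=7/2 → posterior Normal(137/138, 10/23)
obs 13: x=-9 → posterior Normal(139/291, 40/97)

mu_0=139/291, tau_0^2=40/97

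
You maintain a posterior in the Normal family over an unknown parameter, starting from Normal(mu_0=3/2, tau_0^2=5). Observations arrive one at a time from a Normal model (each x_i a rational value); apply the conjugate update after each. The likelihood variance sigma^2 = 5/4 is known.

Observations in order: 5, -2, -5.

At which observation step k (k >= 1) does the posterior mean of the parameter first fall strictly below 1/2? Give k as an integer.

obs 1: x=5 → posterior Normal(43/10, 1)
obs 2: x=-2 → posterior Normal(3/2, 5/9)
obs 3: x=-5 → posterior Normal(-1/2, 5/13)

k = 3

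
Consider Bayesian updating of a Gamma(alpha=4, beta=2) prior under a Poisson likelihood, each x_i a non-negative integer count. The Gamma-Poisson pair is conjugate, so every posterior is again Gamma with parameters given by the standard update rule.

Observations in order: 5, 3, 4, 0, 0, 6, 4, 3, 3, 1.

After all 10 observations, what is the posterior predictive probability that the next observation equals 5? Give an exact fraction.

178798964641421632017472129278096162422784/2137210935411428674141543654682486133398329

obs 1: x=5 → posterior Gamma(9, 3)
obs 2: x=3 → posterior Gamma(12, 4)
obs 3: x=4 → posterior Gamma(16, 5)
obs 4: x=0 → posterior Gamma(16, 6)
obs 5: x=0 → posterior Gamma(16, 7)
obs 6: x=6 → posterior Gamma(22, 8)
obs 7: x=4 → posterior Gamma(26, 9)
obs 8: x=3 → posterior Gamma(29, 10)
obs 9: x=3 → posterior Gamma(32, 11)
obs 10: x=1 → posterior Gamma(33, 12)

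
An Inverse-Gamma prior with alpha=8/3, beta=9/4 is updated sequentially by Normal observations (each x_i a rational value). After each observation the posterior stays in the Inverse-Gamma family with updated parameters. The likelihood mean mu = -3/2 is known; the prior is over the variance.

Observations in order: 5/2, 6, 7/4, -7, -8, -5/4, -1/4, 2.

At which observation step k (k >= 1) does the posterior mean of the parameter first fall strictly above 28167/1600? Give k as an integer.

obs 1: x=5/2 → posterior Inverse-Gamma(19/6, 41/4)
obs 2: x=6 → posterior Inverse-Gamma(11/3, 307/8)
obs 3: x=7/4 → posterior Inverse-Gamma(25/6, 1397/32)
obs 4: x=-7 → posterior Inverse-Gamma(14/3, 1881/32)
obs 5: x=-8 → posterior Inverse-Gamma(31/6, 2557/32)
obs 6: x=-5/4 → posterior Inverse-Gamma(17/3, 1279/16)
obs 7: x=-1/4 → posterior Inverse-Gamma(37/6, 2583/32)
obs 8: x=2 → posterior Inverse-Gamma(20/3, 2779/32)

k = 5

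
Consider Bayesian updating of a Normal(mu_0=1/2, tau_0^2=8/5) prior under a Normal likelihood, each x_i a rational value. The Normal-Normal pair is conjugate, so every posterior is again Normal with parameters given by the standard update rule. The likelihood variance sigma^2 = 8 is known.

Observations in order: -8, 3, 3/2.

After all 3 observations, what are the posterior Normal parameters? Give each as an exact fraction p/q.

obs 1: x=-8 → posterior Normal(-11/12, 4/3)
obs 2: x=3 → posterior Normal(-5/14, 8/7)
obs 3: x=3/2 → posterior Normal(-1/8, 1)

mu_0=-1/8, tau_0^2=1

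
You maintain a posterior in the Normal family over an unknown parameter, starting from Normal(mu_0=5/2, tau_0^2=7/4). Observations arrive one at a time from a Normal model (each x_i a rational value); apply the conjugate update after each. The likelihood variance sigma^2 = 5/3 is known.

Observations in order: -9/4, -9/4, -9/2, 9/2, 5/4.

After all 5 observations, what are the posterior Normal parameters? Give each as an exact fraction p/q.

mu_0=-73/500, tau_0^2=7/25

obs 1: x=-9/4 → posterior Normal(11/164, 35/41)
obs 2: x=-9/4 → posterior Normal(-89/124, 35/62)
obs 3: x=-9/2 → posterior Normal(-139/83, 35/83)
obs 4: x=9/2 → posterior Normal(-89/208, 35/104)
obs 5: x=5/4 → posterior Normal(-73/500, 7/25)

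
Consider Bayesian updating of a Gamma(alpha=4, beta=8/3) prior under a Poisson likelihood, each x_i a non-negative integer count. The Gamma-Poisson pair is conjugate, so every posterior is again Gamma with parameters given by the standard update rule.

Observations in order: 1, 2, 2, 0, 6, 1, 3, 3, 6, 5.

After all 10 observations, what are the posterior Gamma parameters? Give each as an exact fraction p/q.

obs 1: x=1 → posterior Gamma(5, 11/3)
obs 2: x=2 → posterior Gamma(7, 14/3)
obs 3: x=2 → posterior Gamma(9, 17/3)
obs 4: x=0 → posterior Gamma(9, 20/3)
obs 5: x=6 → posterior Gamma(15, 23/3)
obs 6: x=1 → posterior Gamma(16, 26/3)
obs 7: x=3 → posterior Gamma(19, 29/3)
obs 8: x=3 → posterior Gamma(22, 32/3)
obs 9: x=6 → posterior Gamma(28, 35/3)
obs 10: x=5 → posterior Gamma(33, 38/3)

alpha=33, beta=38/3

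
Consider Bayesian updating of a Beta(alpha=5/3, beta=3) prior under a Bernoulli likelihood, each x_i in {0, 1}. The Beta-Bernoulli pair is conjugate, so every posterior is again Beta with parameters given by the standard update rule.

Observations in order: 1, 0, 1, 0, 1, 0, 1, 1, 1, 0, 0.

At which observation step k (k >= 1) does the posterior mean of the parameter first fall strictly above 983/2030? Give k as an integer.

obs 1: x=1 → posterior Beta(8/3, 3)
obs 2: x=0 → posterior Beta(8/3, 4)
obs 3: x=1 → posterior Beta(11/3, 4)
obs 4: x=0 → posterior Beta(11/3, 5)
obs 5: x=1 → posterior Beta(14/3, 5)
obs 6: x=0 → posterior Beta(14/3, 6)
obs 7: x=1 → posterior Beta(17/3, 6)
obs 8: x=1 → posterior Beta(20/3, 6)
obs 9: x=1 → posterior Beta(23/3, 6)
obs 10: x=0 → posterior Beta(23/3, 7)
obs 11: x=0 → posterior Beta(23/3, 8)

k = 7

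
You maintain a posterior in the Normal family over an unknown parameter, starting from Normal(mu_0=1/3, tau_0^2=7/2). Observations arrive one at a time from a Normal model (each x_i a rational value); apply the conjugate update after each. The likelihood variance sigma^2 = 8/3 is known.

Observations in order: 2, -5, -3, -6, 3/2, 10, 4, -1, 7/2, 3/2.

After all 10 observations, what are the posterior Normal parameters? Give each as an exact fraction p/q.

mu_0=977/1356, tau_0^2=28/113

obs 1: x=2 → posterior Normal(142/111, 56/37)
obs 2: x=-5 → posterior Normal(-173/174, 28/29)
obs 3: x=-3 → posterior Normal(-362/237, 56/79)
obs 4: x=-6 → posterior Normal(-37/15, 14/25)
obs 5: x=3/2 → posterior Normal(-1291/726, 56/121)
obs 6: x=10 → posterior Normal(-31/852, 28/71)
obs 7: x=4 → posterior Normal(473/978, 56/163)
obs 8: x=-1 → posterior Normal(347/1104, 7/23)
obs 9: x=7/2 → posterior Normal(394/615, 56/205)
obs 10: x=3/2 → posterior Normal(977/1356, 28/113)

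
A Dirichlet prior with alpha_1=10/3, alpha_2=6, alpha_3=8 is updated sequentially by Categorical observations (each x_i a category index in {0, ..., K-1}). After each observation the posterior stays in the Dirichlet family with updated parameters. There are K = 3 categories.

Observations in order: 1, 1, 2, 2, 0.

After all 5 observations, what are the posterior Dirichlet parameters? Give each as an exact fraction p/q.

obs 1: x=1 → posterior Dirichlet(10/3, 7, 8)
obs 2: x=1 → posterior Dirichlet(10/3, 8, 8)
obs 3: x=2 → posterior Dirichlet(10/3, 8, 9)
obs 4: x=2 → posterior Dirichlet(10/3, 8, 10)
obs 5: x=0 → posterior Dirichlet(13/3, 8, 10)

alpha_1=13/3, alpha_2=8, alpha_3=10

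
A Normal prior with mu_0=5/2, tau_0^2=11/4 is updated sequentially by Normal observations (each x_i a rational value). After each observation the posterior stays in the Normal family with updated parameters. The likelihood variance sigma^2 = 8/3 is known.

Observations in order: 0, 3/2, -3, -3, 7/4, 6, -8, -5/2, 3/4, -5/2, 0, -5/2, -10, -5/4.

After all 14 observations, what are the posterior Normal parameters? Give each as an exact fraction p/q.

obs 1: x=0 → posterior Normal(16/13, 88/65)
obs 2: x=3/2 → posterior Normal(37/28, 44/49)
obs 3: x=-3 → posterior Normal(61/262, 88/131)
obs 4: x=-3 → posterior Normal(-137/328, 22/41)
obs 5: x=7/4 → posterior Normal(-43/788, 88/197)
obs 6: x=6 → posterior Normal(749/920, 44/115)
obs 7: x=-8 → posterior Normal(-307/1052, 88/263)
obs 8: x=-5/2 → posterior Normal(-637/1184, 11/37)
obs 9: x=3/4 → posterior Normal(-269/658, 88/329)
obs 10: x=-5/2 → posterior Normal(-217/362, 44/181)
obs 11: x=0 → posterior Normal(-217/395, 88/395)
obs 12: x=-5/2 → posterior Normal(-599/856, 22/107)
obs 13: x=-10 → posterior Normal(-1259/922, 88/461)
obs 14: x=-5/4 → posterior Normal(-2683/1976, 44/247)

mu_0=-2683/1976, tau_0^2=44/247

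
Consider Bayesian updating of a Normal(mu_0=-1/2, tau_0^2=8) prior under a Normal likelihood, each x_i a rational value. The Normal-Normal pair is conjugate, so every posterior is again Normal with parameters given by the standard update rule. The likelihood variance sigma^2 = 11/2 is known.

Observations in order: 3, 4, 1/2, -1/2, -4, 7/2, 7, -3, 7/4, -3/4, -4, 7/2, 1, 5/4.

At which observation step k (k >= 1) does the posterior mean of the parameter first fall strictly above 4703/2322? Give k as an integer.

k = 2

obs 1: x=3 → posterior Normal(85/54, 88/27)
obs 2: x=4 → posterior Normal(213/86, 88/43)
obs 3: x=1/2 → posterior Normal(229/118, 88/59)
obs 4: x=-1/2 → posterior Normal(71/50, 88/75)
obs 5: x=-4 → posterior Normal(85/182, 88/91)
obs 6: x=7/2 → posterior Normal(197/214, 88/107)
obs 7: x=7 → posterior Normal(421/246, 88/123)
obs 8: x=-3 → posterior Normal(325/278, 88/139)
obs 9: x=7/4 → posterior Normal(381/310, 88/155)
obs 10: x=-3/4 → posterior Normal(119/114, 88/171)
obs 11: x=-4 → posterior Normal(229/374, 8/17)
obs 12: x=7/2 → posterior Normal(341/406, 88/203)
obs 13: x=1 → posterior Normal(373/438, 88/219)
obs 14: x=5/4 → posterior Normal(413/470, 88/235)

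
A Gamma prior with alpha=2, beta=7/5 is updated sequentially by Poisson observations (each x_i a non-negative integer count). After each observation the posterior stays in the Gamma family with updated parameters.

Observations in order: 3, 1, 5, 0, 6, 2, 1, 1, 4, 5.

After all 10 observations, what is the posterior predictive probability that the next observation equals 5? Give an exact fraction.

obs 1: x=3 → posterior Gamma(5, 12/5)
obs 2: x=1 → posterior Gamma(6, 17/5)
obs 3: x=5 → posterior Gamma(11, 22/5)
obs 4: x=0 → posterior Gamma(11, 27/5)
obs 5: x=6 → posterior Gamma(17, 32/5)
obs 6: x=2 → posterior Gamma(19, 37/5)
obs 7: x=1 → posterior Gamma(20, 42/5)
obs 8: x=1 → posterior Gamma(21, 47/5)
obs 9: x=4 → posterior Gamma(25, 52/5)
obs 10: x=5 → posterior Gamma(30, 57/5)

83187591998252475448371450584360837906742201009129408403125/1092012113500689021443193571323034973763250834555713836023808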